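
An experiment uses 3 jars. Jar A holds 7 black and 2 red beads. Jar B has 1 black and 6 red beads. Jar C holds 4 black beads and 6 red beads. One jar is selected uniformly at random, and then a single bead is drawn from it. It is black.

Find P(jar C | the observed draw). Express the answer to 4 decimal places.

Compute the likelihood of this draw for each case: P(data | jar A) = (7/9) = 7/9; P(data | jar B) = (1/7) = 1/7; P(data | jar C) = (4/10) = 2/5.
The prior-weighted likelihoods are 1/3 · 7/9 = 7/27, 1/3 · 1/7 = 1/21, 1/3 · 2/5 = 2/15; these sum to 416/945.
So P(jar C | data) = (2/15) / (416/945) = 63/208.

0.3029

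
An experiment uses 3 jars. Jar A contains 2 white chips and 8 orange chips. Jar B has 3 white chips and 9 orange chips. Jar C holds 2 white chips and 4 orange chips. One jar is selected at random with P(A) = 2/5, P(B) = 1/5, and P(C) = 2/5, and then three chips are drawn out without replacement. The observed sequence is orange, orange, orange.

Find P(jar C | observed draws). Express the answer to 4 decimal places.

0.2332

Compute the likelihood of the observed sequence for each case: P(data | jar A) = (8/10)(7/9)(6/8) = 7/15; P(data | jar B) = (9/12)(8/11)(7/10) = 21/55; P(data | jar C) = (4/6)(3/5)(2/4) = 1/5.
Multiplying each by its prior: 2/5 · 7/15 = 14/75, 1/5 · 21/55 = 21/275, 2/5 · 1/5 = 2/25; these sum to 283/825.
Hence P(jar C | data) = (2/25) / (283/825) = 66/283.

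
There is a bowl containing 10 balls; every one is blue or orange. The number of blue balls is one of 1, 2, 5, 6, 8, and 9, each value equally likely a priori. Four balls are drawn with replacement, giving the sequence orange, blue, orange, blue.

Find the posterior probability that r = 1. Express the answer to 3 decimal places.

Compute the likelihood of the observed sequence for each case: P(data | r = 1) = (9/10)(1/10)(9/10)(1/10) = 0.0081; P(data | r = 2) = (8/10)(2/10)(8/10)(2/10) = 0.0256; P(data | r = 5) = (5/10)(5/10)(5/10)(5/10) = 0.0625; P(data | r = 6) = (4/10)(6/10)(4/10)(6/10) = 0.0576; P(data | r = 8) = (2/10)(8/10)(2/10)(8/10) = 0.0256; P(data | r = 9) = (1/10)(9/10)(1/10)(9/10) = 0.0081.
Weighting by the prior gives 1/6 · 0.0081 = 0.00135, 1/6 · 0.0256 = 0.0042667, 1/6 · 0.0625 = 0.010417, 1/6 · 0.0576 = 0.0096, 1/6 · 0.0256 = 0.0042667, 1/6 · 0.0081 = 0.00135; summing to 0.03125.
So P(r = 1 | data) = (0.00135) / (0.03125) = 0.0432.

0.043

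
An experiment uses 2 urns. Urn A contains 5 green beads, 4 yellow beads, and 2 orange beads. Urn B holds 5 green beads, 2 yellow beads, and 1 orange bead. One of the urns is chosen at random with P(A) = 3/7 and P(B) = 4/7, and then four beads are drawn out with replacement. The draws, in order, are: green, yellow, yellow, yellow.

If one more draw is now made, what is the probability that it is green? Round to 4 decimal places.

Under each hypothesis, the probability of the observed sequence is: P(data | urn A) = (5/11)(4/11)(4/11)(4/11) = 0.021856; P(data | urn B) = (5/8)(2/8)(2/8)(2/8) = 0.0097656.
The prior-weighted likelihoods are 3/7 · 0.021856 = 0.009367, 4/7 · 0.0097656 = 0.0055804; these sum to 0.014947.
Dividing through by the total gives posterior P(urn A | data) = 0.62667, P(urn B | data) = 0.37333.
The predictive probability is P(green next | data) = (5/11)(0.62667) + (5/8)(0.37333) = 0.51818.

0.5182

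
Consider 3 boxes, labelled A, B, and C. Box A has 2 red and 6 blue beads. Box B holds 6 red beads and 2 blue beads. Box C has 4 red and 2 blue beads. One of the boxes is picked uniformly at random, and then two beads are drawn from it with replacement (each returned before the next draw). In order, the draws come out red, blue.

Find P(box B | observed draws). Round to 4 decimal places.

0.3140

For each hypothesis, P(data | H) works out to: P(data | box A) = (2/8)(6/8) = 3/16; P(data | box B) = (6/8)(2/8) = 3/16; P(data | box C) = (4/6)(2/6) = 2/9.
The prior-weighted likelihoods are 1/3 · 3/16 = 1/16, 1/3 · 3/16 = 1/16, 1/3 · 2/9 = 2/27; these sum to 43/216.
So P(box B | data) = (1/16) / (43/216) = 27/86.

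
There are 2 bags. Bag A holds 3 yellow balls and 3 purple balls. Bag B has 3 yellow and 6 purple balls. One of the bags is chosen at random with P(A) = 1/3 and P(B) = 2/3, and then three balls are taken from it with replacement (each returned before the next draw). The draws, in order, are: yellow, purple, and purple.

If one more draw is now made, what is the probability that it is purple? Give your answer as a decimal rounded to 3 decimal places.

Compute the likelihood of the observed sequence for each case: P(data | bag A) = (3/6)(3/6)(3/6) = 1/8; P(data | bag B) = (3/9)(6/9)(6/9) = 4/27.
Multiplying each by its prior: 1/3 · 1/8 = 1/24, 2/3 · 4/27 = 8/81; with total 91/648.
The posterior is then P(bag A | data) = 27/91, P(bag B | data) = 64/91.
Averaging over the posterior, P(purple next | data) = (1/2)(27/91) + (2/3)(64/91) = 337/546.

0.617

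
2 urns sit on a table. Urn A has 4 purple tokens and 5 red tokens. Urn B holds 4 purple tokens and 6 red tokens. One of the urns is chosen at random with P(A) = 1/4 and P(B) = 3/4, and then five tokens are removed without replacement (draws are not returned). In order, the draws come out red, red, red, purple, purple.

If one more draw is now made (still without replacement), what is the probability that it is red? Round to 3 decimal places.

0.575

Under each hypothesis, the probability of the observed sequence is: P(data | urn A) = (5/9)(4/8)(3/7)(4/6)(3/5) = 1/21; P(data | urn B) = (6/10)(5/9)(4/8)(4/7)(3/6) = 1/21.
The prior-weighted likelihoods are 1/4 · 1/21 = 1/84, 3/4 · 1/21 = 1/28; summing to 1/21.
Normalising, the posterior is P(urn A | data) = 1/4, P(urn B | data) = 3/4.
Averaging over the posterior, P(red next | data) = (1/2)(1/4) + (3/5)(3/4) = 23/40.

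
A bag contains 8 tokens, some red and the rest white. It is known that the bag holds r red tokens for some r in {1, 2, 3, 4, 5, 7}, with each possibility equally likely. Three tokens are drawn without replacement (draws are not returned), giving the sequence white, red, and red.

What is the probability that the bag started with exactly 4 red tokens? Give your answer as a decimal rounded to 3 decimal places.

The likelihood of the observed sequence under each hypothesis: P(data | r = 1) = (7/8)(1/7)(0/6) = 0; P(data | r = 2) = (6/8)(2/7)(1/6) = 1/28; P(data | r = 3) = (5/8)(3/7)(2/6) = 5/56; P(data | r = 4) = (4/8)(4/7)(3/6) = 1/7; P(data | r = 5) = (3/8)(5/7)(4/6) = 5/28; P(data | r = 7) = (1/8)(7/7)(6/6) = 1/8.
The prior-weighted likelihoods are 1/6 · 0 = 0, 1/6 · 1/28 = 1/168, 1/6 · 5/56 = 5/336, 1/6 · 1/7 = 1/42, 1/6 · 5/28 = 5/168, 1/6 · 1/8 = 1/48; with total 2/21.
So P(r = 4 | data) = (1/42) / (2/21) = 1/4.

0.250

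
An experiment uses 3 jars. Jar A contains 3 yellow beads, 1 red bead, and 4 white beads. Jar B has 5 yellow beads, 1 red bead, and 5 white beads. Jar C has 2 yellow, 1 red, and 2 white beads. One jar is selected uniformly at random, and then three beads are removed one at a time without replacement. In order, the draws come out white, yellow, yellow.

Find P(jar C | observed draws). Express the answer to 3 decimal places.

For each hypothesis, P(data | H) works out to: P(data | jar A) = (4/8)(3/7)(2/6) = 0.071429; P(data | jar B) = (5/11)(5/10)(4/9) = 0.10101; P(data | jar C) = (2/5)(2/4)(1/3) = 0.066667.
Multiplying each by its prior: 1/3 · 0.071429 = 0.02381, 1/3 · 0.10101 = 0.03367, 1/3 · 0.066667 = 0.022222; with total 0.079702.
So P(jar C | data) = (0.022222) / (0.079702) = 0.27882.

0.279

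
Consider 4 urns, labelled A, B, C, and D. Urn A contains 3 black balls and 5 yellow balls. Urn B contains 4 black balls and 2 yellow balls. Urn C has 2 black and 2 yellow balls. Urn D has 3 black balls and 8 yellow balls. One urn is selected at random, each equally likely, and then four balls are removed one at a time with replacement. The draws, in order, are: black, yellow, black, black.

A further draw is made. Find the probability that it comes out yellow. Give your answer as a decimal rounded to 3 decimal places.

0.457

The likelihood of the observed sequence under each hypothesis: P(data | urn A) = (3/8)(5/8)(3/8)(3/8) = 0.032959; P(data | urn B) = (4/6)(2/6)(4/6)(4/6) = 0.098765; P(data | urn C) = (2/4)(2/4)(2/4)(2/4) = 0.0625; P(data | urn D) = (3/11)(8/11)(3/11)(3/11) = 0.014753.
Weighting by the prior gives 1/4 · 0.032959 = 0.0082397, 1/4 · 0.098765 = 0.024691, 1/4 · 0.0625 = 0.015625, 1/4 · 0.014753 = 0.0036883; summing to 0.052244.
Normalising, the posterior is P(urn A | data) = 0.15772, P(urn B | data) = 0.47261, P(urn C | data) = 0.29908, P(urn D | data) = 0.070597.
Averaging over the posterior, P(yellow next | data) = (5/8)(0.15772) + (1/3)(0.47261) + (1/2)(0.29908) + (8/11)(0.070597) = 0.45699.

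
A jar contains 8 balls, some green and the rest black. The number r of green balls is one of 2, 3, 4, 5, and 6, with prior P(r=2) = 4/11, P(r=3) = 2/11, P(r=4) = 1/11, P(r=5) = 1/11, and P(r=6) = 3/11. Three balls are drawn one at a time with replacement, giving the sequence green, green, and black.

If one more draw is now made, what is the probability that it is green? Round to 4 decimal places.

Compute the likelihood of the observed sequence for each case: P(data | r = 2) = (2/8)(2/8)(6/8) = 0.046875; P(data | r = 3) = (3/8)(3/8)(5/8) = 0.087891; P(data | r = 4) = (4/8)(4/8)(4/8) = 0.125; P(data | r = 5) = (5/8)(5/8)(3/8) = 0.14648; P(data | r = 6) = (6/8)(6/8)(2/8) = 0.14062.
Weighting by the prior gives 4/11 · 0.046875 = 0.017045, 2/11 · 0.087891 = 0.01598, 1/11 · 0.125 = 0.011364, 1/11 · 0.14648 = 0.013317, 3/11 · 0.14062 = 0.038352; summing to 0.096058.
Normalising, the posterior is P(r = 2 | data) = 0.17745, P(r = 3 | data) = 0.16636, P(r = 4 | data) = 0.1183, P(r = 5 | data) = 0.13863, P(r = 6 | data) = 0.39926.
So P(green next | data) = Σ P(green next | H) P(H | data) = (1/4)(0.17745) + (3/8)(0.16636) + (1/2)(0.1183) + (5/8)(0.13863) + (3/4)(0.39926) = 0.55199.

0.5520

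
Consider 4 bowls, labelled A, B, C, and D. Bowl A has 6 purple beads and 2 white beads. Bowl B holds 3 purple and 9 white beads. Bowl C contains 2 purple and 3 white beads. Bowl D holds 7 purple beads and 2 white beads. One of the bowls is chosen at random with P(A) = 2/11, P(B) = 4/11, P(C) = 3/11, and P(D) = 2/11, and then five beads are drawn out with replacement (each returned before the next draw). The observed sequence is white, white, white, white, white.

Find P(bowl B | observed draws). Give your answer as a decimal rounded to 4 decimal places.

0.8007

For each hypothesis, P(data | H) works out to: P(data | bowl A) = (2/8)(2/8)(2/8)(2/8)(2/8) = 0.00097656; P(data | bowl B) = (9/12)(9/12)(9/12)(9/12)(9/12) = 0.2373; P(data | bowl C) = (3/5)(3/5)(3/5)(3/5)(3/5) = 0.07776; P(data | bowl D) = (2/9)(2/9)(2/9)(2/9)(2/9) = 0.00054192.
The prior-weighted likelihoods are 2/11 · 0.00097656 = 0.00017756, 4/11 · 0.2373 = 0.086293, 3/11 · 0.07776 = 0.021207, 2/11 · 0.00054192 = 9.8531e-05; with total 0.10778.
Hence P(bowl B | data) = (0.086293) / (0.10778) = 0.80067.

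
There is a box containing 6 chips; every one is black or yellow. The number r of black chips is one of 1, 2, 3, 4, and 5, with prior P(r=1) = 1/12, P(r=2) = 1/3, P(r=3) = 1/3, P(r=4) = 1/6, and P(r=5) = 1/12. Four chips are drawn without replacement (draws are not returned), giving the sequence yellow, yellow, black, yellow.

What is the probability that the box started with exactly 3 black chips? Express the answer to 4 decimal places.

For each hypothesis, P(data | H) works out to: P(data | r = 1) = (5/6)(4/5)(1/4)(3/3) = 1/6; P(data | r = 2) = (4/6)(3/5)(2/4)(2/3) = 2/15; P(data | r = 3) = (3/6)(2/5)(3/4)(1/3) = 1/20; P(data | r = 4) = (2/6)(1/5)(4/4)(0/3) = 0; P(data | r = 5) = (1/6)(0/5) = 0.
Weighting by the prior gives 1/12 · 1/6 = 1/72, 1/3 · 2/15 = 2/45, 1/3 · 1/20 = 1/60, 1/6 · 0 = 0, 1/12 · 0 = 0; with total 3/40.
Hence P(r = 3 | data) = (1/60) / (3/40) = 2/9.

0.2222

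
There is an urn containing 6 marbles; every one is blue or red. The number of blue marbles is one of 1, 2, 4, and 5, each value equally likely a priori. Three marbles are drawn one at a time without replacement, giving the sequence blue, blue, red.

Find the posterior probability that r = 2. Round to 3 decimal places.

0.154

Compute the likelihood of the observed sequence for each case: P(data | r = 1) = (1/6)(0/5) = 0; P(data | r = 2) = (2/6)(1/5)(4/4) = 1/15; P(data | r = 4) = (4/6)(3/5)(2/4) = 1/5; P(data | r = 5) = (5/6)(4/5)(1/4) = 1/6.
Multiplying each by its prior: 1/4 · 0 = 0, 1/4 · 1/15 = 1/60, 1/4 · 1/5 = 1/20, 1/4 · 1/6 = 1/24; summing to 13/120.
By Bayes' rule, P(r = 2 | data) = (1/60) / (13/120) = 2/13.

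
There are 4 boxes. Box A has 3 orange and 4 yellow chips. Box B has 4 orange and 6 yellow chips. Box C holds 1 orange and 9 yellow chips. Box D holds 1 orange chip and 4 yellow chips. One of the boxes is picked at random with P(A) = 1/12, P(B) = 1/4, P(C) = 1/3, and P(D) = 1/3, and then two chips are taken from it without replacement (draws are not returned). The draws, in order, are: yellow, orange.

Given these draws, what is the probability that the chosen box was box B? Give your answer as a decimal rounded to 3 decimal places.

0.350

Compute the likelihood of the observed sequence for each case: P(data | box A) = (4/7)(3/6) = 2/7; P(data | box B) = (6/10)(4/9) = 4/15; P(data | box C) = (9/10)(1/9) = 1/10; P(data | box D) = (4/5)(1/4) = 1/5.
Weighting by the prior gives 1/12 · 2/7 = 1/42, 1/4 · 4/15 = 1/15, 1/3 · 1/10 = 1/30, 1/3 · 1/5 = 1/15; with total 4/21.
Hence P(box B | data) = (1/15) / (4/21) = 7/20.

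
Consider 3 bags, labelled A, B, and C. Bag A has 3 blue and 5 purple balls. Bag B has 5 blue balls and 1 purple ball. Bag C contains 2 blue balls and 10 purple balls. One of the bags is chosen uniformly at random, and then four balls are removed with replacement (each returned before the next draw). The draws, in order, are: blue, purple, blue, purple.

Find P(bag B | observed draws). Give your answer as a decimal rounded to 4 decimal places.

0.2063

Compute the likelihood of the observed sequence for each case: P(data | bag A) = (3/8)(5/8)(3/8)(5/8) = 0.054932; P(data | bag B) = (5/6)(1/6)(5/6)(1/6) = 0.01929; P(data | bag C) = (2/12)(10/12)(2/12)(10/12) = 0.01929.
Weighting by the prior gives 1/3 · 0.054932 = 0.018311, 1/3 · 0.01929 = 0.00643, 1/3 · 0.01929 = 0.00643; these sum to 0.031171.
Hence P(bag B | data) = (0.00643) / (0.031171) = 0.20629.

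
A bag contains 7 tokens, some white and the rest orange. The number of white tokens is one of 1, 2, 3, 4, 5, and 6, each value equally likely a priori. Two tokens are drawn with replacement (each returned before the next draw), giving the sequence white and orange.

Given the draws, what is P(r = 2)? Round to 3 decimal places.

Under each hypothesis, the probability of the observed sequence is: P(data | r = 1) = (1/7)(6/7) = 6/49; P(data | r = 2) = (2/7)(5/7) = 10/49; P(data | r = 3) = (3/7)(4/7) = 12/49; P(data | r = 4) = (4/7)(3/7) = 12/49; P(data | r = 5) = (5/7)(2/7) = 10/49; P(data | r = 6) = (6/7)(1/7) = 6/49.
Multiplying each by its prior: 1/6 · 6/49 = 1/49, 1/6 · 10/49 = 5/147, 1/6 · 12/49 = 2/49, 1/6 · 12/49 = 2/49, 1/6 · 10/49 = 5/147, 1/6 · 6/49 = 1/49; with total 4/21.
By Bayes' rule, P(r = 2 | data) = (5/147) / (4/21) = 5/28.

0.179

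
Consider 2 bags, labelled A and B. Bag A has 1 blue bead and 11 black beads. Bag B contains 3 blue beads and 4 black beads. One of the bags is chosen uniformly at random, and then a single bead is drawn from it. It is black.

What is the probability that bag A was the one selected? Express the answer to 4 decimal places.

0.6160

The likelihood of this draw under each hypothesis: P(data | bag A) = (11/12) = 11/12; P(data | bag B) = (4/7) = 4/7.
Multiplying each by its prior: 1/2 · 11/12 = 11/24, 1/2 · 4/7 = 2/7; these sum to 125/168.
Hence P(bag A | data) = (11/24) / (125/168) = 77/125.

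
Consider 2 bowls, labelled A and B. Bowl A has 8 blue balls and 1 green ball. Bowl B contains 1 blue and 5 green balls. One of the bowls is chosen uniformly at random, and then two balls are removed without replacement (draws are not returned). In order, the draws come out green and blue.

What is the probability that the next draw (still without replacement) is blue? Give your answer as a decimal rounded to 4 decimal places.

For each hypothesis, P(data | H) works out to: P(data | bowl A) = (1/9)(8/8) = 1/9; P(data | bowl B) = (5/6)(1/5) = 1/6.
The prior-weighted likelihoods are 1/2 · 1/9 = 1/18, 1/2 · 1/6 = 1/12; these sum to 5/36.
Normalising, the posterior is P(bowl A | data) = 2/5, P(bowl B | data) = 3/5.
Averaging over the posterior, P(blue next | data) = (1)(2/5) + (0)(3/5) = 2/5.

0.4000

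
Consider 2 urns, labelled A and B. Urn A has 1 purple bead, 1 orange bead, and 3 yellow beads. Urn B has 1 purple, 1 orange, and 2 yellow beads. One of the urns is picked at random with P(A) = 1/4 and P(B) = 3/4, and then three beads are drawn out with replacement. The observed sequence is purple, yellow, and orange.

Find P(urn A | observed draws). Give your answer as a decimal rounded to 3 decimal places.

The likelihood of the observed sequence under each hypothesis: P(data | urn A) = (1/5)(3/5)(1/5) = 0.024; P(data | urn B) = (1/4)(2/4)(1/4) = 0.03125.
The prior-weighted likelihoods are 1/4 · 0.024 = 0.006, 3/4 · 0.03125 = 0.023438; these sum to 0.029437.
By Bayes' rule, P(urn A | data) = (0.006) / (0.029437) = 0.20382.

0.204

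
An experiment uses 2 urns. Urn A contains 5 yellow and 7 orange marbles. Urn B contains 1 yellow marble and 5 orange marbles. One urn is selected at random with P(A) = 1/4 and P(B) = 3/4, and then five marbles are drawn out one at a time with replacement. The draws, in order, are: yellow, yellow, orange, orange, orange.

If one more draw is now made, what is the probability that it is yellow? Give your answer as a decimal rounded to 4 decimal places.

Under each hypothesis, the probability of the observed sequence is: P(data | urn A) = (5/12)(5/12)(7/12)(7/12)(7/12) = 0.034461; P(data | urn B) = (1/6)(1/6)(5/6)(5/6)(5/6) = 0.016075.
The prior-weighted likelihoods are 1/4 · 0.034461 = 0.0086153, 3/4 · 0.016075 = 0.012056; with total 0.020672.
Normalising, the posterior is P(urn A | data) = 0.41677, P(urn B | data) = 0.58323.
Averaging over the posterior, P(yellow next | data) = (5/12)(0.41677) + (1/6)(0.58323) = 0.27086.

0.2709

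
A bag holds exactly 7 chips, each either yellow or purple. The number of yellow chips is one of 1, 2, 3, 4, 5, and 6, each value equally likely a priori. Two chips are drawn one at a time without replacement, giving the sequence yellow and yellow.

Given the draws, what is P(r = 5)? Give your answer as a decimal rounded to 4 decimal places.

0.2857

The likelihood of the observed sequence under each hypothesis: P(data | r = 1) = (1/7)(0/6) = 0; P(data | r = 2) = (2/7)(1/6) = 1/21; P(data | r = 3) = (3/7)(2/6) = 1/7; P(data | r = 4) = (4/7)(3/6) = 2/7; P(data | r = 5) = (5/7)(4/6) = 10/21; P(data | r = 6) = (6/7)(5/6) = 5/7.
The prior-weighted likelihoods are 1/6 · 0 = 0, 1/6 · 1/21 = 1/126, 1/6 · 1/7 = 1/42, 1/6 · 2/7 = 1/21, 1/6 · 10/21 = 5/63, 1/6 · 5/7 = 5/42; with total 5/18.
So P(r = 5 | data) = (5/63) / (5/18) = 2/7.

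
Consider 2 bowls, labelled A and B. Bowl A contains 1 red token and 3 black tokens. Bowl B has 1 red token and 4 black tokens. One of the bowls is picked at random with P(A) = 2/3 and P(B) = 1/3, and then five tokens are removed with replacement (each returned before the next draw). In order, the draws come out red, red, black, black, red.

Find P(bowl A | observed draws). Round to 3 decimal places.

0.774

Compute the likelihood of the observed sequence for each case: P(data | bowl A) = (1/4)(1/4)(3/4)(3/4)(1/4) = 0.0087891; P(data | bowl B) = (1/5)(1/5)(4/5)(4/5)(1/5) = 0.00512.
Weighting by the prior gives 2/3 · 0.0087891 = 0.0058594, 1/3 · 0.00512 = 0.0017067; these sum to 0.007566.
Therefore the posterior P(bowl A | data) = (0.0058594) / (0.007566) = 0.77443.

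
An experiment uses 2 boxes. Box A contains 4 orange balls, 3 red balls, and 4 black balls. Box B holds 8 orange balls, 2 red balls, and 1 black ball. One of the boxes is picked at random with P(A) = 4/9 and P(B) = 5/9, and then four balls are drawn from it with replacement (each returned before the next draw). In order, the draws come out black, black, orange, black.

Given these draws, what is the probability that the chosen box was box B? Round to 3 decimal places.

The likelihood of the observed sequence under each hypothesis: P(data | box A) = (4/11)(4/11)(4/11)(4/11) = 0.017485; P(data | box B) = (1/11)(1/11)(8/11)(1/11) = 0.00054641.
Weighting by the prior gives 4/9 · 0.017485 = 0.0077712, 5/9 · 0.00054641 = 0.00030356; these sum to 0.0080747.
So P(box B | data) = (0.00030356) / (0.0080747) = 0.037594.

0.038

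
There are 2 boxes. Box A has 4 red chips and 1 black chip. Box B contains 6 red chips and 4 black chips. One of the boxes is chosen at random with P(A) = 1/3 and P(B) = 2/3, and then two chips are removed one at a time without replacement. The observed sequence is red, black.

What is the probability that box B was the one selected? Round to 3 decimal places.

For each hypothesis, P(data | H) works out to: P(data | box A) = (4/5)(1/4) = 1/5; P(data | box B) = (6/10)(4/9) = 4/15.
The prior-weighted likelihoods are 1/3 · 1/5 = 1/15, 2/3 · 4/15 = 8/45; summing to 11/45.
By Bayes' rule, P(box B | data) = (8/45) / (11/45) = 8/11.

0.727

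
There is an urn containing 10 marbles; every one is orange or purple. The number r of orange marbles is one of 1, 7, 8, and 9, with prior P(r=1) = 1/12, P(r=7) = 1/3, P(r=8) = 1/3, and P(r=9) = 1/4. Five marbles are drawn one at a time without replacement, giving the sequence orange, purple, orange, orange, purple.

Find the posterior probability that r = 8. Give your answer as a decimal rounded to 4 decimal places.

0.3478

Compute the likelihood of the observed sequence for each case: P(data | r = 1) = (1/10)(9/9)(0/8) = 0; P(data | r = 7) = (7/10)(3/9)(6/8)(5/7)(2/6) = 0.041667; P(data | r = 8) = (8/10)(2/9)(7/8)(6/7)(1/6) = 0.022222; P(data | r = 9) = (9/10)(1/9)(8/8)(7/7)(0/6) = 0.
The prior-weighted likelihoods are 1/12 · 0 = 0, 1/3 · 0.041667 = 0.013889, 1/3 · 0.022222 = 0.0074074, 1/4 · 0 = 0; summing to 0.021296.
By Bayes' rule, P(r = 8 | data) = (0.0074074) / (0.021296) = 0.34783.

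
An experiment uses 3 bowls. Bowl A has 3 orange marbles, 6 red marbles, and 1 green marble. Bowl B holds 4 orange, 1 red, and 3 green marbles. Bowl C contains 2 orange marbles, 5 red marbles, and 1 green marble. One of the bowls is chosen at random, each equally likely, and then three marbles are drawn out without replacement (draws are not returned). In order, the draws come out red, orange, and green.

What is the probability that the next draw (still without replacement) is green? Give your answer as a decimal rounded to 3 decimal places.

For each hypothesis, P(data | H) works out to: P(data | bowl A) = (6/10)(3/9)(1/8) = 1/40; P(data | bowl B) = (1/8)(4/7)(3/6) = 1/28; P(data | bowl C) = (5/8)(2/7)(1/6) = 5/168.
The prior-weighted likelihoods are 1/3 · 1/40 = 1/120, 1/3 · 1/28 = 1/84, 1/3 · 5/168 = 5/504; with total 19/630.
The posterior is then P(bowl A | data) = 21/76, P(bowl B | data) = 15/38, P(bowl C | data) = 25/76.
The predictive probability is P(green next | data) = (0)(21/76) + (2/5)(15/38) + (0)(25/76) = 3/19.

0.158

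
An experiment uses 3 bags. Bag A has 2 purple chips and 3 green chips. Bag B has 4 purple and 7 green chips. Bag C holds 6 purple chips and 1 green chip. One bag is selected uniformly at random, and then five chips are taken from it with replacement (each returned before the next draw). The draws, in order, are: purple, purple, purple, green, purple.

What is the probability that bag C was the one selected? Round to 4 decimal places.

Under each hypothesis, the probability of the observed sequence is: P(data | bag A) = (2/5)(2/5)(2/5)(3/5)(2/5) = 0.01536; P(data | bag B) = (4/11)(4/11)(4/11)(7/11)(4/11) = 0.011127; P(data | bag C) = (6/7)(6/7)(6/7)(1/7)(6/7) = 0.077111.
Weighting by the prior gives 1/3 · 0.01536 = 0.00512, 1/3 · 0.011127 = 0.003709, 1/3 · 0.077111 = 0.025704; these sum to 0.034533.
So P(bag C | data) = (0.025704) / (0.034533) = 0.74433.

0.7443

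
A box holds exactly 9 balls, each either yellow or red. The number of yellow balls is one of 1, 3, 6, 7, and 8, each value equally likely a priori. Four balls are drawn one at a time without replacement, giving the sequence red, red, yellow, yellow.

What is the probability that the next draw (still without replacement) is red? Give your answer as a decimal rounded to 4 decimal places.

0.4054

For each hypothesis, P(data | H) works out to: P(data | r = 1) = (8/9)(7/8)(1/7)(0/6) = 0; P(data | r = 3) = (6/9)(5/8)(3/7)(2/6) = 0.059524; P(data | r = 6) = (3/9)(2/8)(6/7)(5/6) = 0.059524; P(data | r = 7) = (2/9)(1/8)(7/7)(6/6) = 0.027778; P(data | r = 8) = (1/9)(0/8) = 0.
The prior-weighted likelihoods are 1/5 · 0 = 0, 1/5 · 0.059524 = 0.011905, 1/5 · 0.059524 = 0.011905, 1/5 · 0.027778 = 0.0055556, 1/5 · 0 = 0; summing to 0.029365.
Normalising, the posterior is P(r = 1 | data) = 0, P(r = 3 | data) = 0.40541, P(r = 6 | data) = 0.40541, P(r = 7 | data) = 0.18919, P(r = 8 | data) = 0.
Averaging over the posterior, P(red next | data) = (4/5)(0.40541) + (1/5)(0.40541) + (0)(0.18919) = 0.40541.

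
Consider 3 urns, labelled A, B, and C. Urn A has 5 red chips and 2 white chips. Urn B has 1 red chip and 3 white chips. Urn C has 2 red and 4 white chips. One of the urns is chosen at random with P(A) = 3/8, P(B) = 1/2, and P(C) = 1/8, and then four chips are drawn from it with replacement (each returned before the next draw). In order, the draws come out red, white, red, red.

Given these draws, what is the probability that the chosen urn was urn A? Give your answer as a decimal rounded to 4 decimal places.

For each hypothesis, P(data | H) works out to: P(data | urn A) = (5/7)(2/7)(5/7)(5/7) = 0.10412; P(data | urn B) = (1/4)(3/4)(1/4)(1/4) = 0.011719; P(data | urn C) = (2/6)(4/6)(2/6)(2/6) = 0.024691.
The prior-weighted likelihoods are 3/8 · 0.10412 = 0.039046, 1/2 · 0.011719 = 0.0058594, 1/8 · 0.024691 = 0.0030864; summing to 0.047992.
Hence P(urn A | data) = (0.039046) / (0.047992) = 0.8136.

0.8136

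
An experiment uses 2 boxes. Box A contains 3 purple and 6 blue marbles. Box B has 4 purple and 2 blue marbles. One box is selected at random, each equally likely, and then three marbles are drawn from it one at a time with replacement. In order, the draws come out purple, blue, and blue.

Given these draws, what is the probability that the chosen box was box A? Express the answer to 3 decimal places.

0.667

Under each hypothesis, the probability of the observed sequence is: P(data | box A) = (3/9)(6/9)(6/9) = 4/27; P(data | box B) = (4/6)(2/6)(2/6) = 2/27.
Multiplying each by its prior: 1/2 · 4/27 = 2/27, 1/2 · 2/27 = 1/27; with total 1/9.
Hence P(box A | data) = (2/27) / (1/9) = 2/3.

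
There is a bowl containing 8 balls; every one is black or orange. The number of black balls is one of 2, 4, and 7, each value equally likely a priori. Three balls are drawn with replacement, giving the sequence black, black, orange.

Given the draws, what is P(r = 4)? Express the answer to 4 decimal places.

Under each hypothesis, the probability of the observed sequence is: P(data | r = 2) = (2/8)(2/8)(6/8) = 0.046875; P(data | r = 4) = (4/8)(4/8)(4/8) = 0.125; P(data | r = 7) = (7/8)(7/8)(1/8) = 0.095703.
Multiplying each by its prior: 1/3 · 0.046875 = 0.015625, 1/3 · 0.125 = 0.041667, 1/3 · 0.095703 = 0.031901; summing to 0.089193.
So P(r = 4 | data) = (0.041667) / (0.089193) = 0.46715.

0.4672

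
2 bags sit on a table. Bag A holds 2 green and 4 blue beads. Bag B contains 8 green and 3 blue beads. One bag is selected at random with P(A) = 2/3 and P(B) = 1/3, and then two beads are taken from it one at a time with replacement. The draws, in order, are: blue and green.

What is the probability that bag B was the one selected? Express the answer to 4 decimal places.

Under each hypothesis, the probability of the observed sequence is: P(data | bag A) = (4/6)(2/6) = 0.22222; P(data | bag B) = (3/11)(8/11) = 0.19835.
Multiplying each by its prior: 2/3 · 0.22222 = 0.14815, 1/3 · 0.19835 = 0.066116; summing to 0.21426.
Therefore the posterior P(bag B | data) = (0.066116) / (0.21426) = 0.30857.

0.3086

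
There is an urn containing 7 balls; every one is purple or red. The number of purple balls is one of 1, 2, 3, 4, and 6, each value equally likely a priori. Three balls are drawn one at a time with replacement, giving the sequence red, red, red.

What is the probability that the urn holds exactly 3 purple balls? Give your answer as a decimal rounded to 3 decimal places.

For each hypothesis, P(data | H) works out to: P(data | r = 1) = (6/7)(6/7)(6/7) = 0.62974; P(data | r = 2) = (5/7)(5/7)(5/7) = 0.36443; P(data | r = 3) = (4/7)(4/7)(4/7) = 0.18659; P(data | r = 4) = (3/7)(3/7)(3/7) = 0.078717; P(data | r = 6) = (1/7)(1/7)(1/7) = 0.0029155.
Weighting by the prior gives 1/5 · 0.62974 = 0.12595, 1/5 · 0.36443 = 0.072886, 1/5 · 0.18659 = 0.037318, 1/5 · 0.078717 = 0.015743, 1/5 · 0.0029155 = 0.00058309; summing to 0.25248.
So P(r = 3 | data) = (0.037318) / (0.25248) = 0.14781.

0.148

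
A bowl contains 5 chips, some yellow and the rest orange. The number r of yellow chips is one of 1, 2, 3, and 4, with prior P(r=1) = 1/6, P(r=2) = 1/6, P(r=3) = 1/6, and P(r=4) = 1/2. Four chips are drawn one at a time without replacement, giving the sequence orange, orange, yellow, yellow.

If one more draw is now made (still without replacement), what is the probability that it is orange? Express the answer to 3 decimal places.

0.500

Under each hypothesis, the probability of the observed sequence is: P(data | r = 1) = (4/5)(3/4)(1/3)(0/2) = 0; P(data | r = 2) = (3/5)(2/4)(2/3)(1/2) = 1/10; P(data | r = 3) = (2/5)(1/4)(3/3)(2/2) = 1/10; P(data | r = 4) = (1/5)(0/4) = 0.
The prior-weighted likelihoods are 1/6 · 0 = 0, 1/6 · 1/10 = 1/60, 1/6 · 1/10 = 1/60, 1/2 · 0 = 0; with total 1/30.
The posterior is then P(r = 1 | data) = 0, P(r = 2 | data) = 1/2, P(r = 3 | data) = 1/2, P(r = 4 | data) = 0.
So P(orange next | data) = Σ P(orange next | H) P(H | data) = (1)(1/2) + (0)(1/2) = 1/2.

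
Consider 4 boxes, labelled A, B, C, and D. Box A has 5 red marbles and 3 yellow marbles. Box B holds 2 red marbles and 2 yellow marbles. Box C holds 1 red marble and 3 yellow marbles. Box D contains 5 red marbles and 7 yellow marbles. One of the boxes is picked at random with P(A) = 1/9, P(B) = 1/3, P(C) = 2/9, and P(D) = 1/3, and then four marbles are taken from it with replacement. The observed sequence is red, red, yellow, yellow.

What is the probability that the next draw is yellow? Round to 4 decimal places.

The likelihood of the observed sequence under each hypothesis: P(data | box A) = (5/8)(5/8)(3/8)(3/8) = 0.054932; P(data | box B) = (2/4)(2/4)(2/4)(2/4) = 0.0625; P(data | box C) = (1/4)(1/4)(3/4)(3/4) = 0.035156; P(data | box D) = (5/12)(5/12)(7/12)(7/12) = 0.059076.
The prior-weighted likelihoods are 1/9 · 0.054932 = 0.0061035, 1/3 · 0.0625 = 0.020833, 2/9 · 0.035156 = 0.0078125, 1/3 · 0.059076 = 0.019692; with total 0.054441.
Normalising, the posterior is P(box A | data) = 0.11211, P(box B | data) = 0.38267, P(box C | data) = 0.1435, P(box D | data) = 0.36171.
So P(yellow next | data) = Σ P(yellow next | H) P(H | data) = (3/8)(0.11211) + (1/2)(0.38267) + (3/4)(0.1435) + (7/12)(0.36171) = 0.552.

0.5520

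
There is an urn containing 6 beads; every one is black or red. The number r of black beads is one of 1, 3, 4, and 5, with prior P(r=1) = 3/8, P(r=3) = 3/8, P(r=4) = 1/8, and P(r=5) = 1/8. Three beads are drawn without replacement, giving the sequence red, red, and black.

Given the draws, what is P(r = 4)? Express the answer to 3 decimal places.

For each hypothesis, P(data | H) works out to: P(data | r = 1) = (5/6)(4/5)(1/4) = 1/6; P(data | r = 3) = (3/6)(2/5)(3/4) = 3/20; P(data | r = 4) = (2/6)(1/5)(4/4) = 1/15; P(data | r = 5) = (1/6)(0/5) = 0.
Weighting by the prior gives 3/8 · 1/6 = 1/16, 3/8 · 3/20 = 9/160, 1/8 · 1/15 = 1/120, 1/8 · 0 = 0; these sum to 61/480.
So P(r = 4 | data) = (1/120) / (61/480) = 4/61.

0.066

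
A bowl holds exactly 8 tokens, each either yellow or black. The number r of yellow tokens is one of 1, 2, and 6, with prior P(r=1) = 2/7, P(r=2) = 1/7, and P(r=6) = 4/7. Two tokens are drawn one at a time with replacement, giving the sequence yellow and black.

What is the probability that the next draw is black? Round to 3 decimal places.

Compute the likelihood of the observed sequence for each case: P(data | r = 1) = (1/8)(7/8) = 7/64; P(data | r = 2) = (2/8)(6/8) = 3/16; P(data | r = 6) = (6/8)(2/8) = 3/16.
The prior-weighted likelihoods are 2/7 · 7/64 = 1/32, 1/7 · 3/16 = 3/112, 4/7 · 3/16 = 3/28; these sum to 37/224.
Normalising, the posterior is P(r = 1 | data) = 7/37, P(r = 2 | data) = 6/37, P(r = 6 | data) = 24/37.
So P(black next | data) = Σ P(black next | H) P(H | data) = (7/8)(7/37) + (3/4)(6/37) + (1/4)(24/37) = 133/296.

0.449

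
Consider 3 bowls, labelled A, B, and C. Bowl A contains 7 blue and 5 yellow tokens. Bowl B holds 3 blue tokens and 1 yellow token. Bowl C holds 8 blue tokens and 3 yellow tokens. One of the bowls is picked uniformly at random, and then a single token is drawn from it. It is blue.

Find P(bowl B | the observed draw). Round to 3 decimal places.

Compute the likelihood of this draw for each case: P(data | bowl A) = (7/12) = 7/12; P(data | bowl B) = (3/4) = 3/4; P(data | bowl C) = (8/11) = 8/11.
Multiplying each by its prior: 1/3 · 7/12 = 7/36, 1/3 · 3/4 = 1/4, 1/3 · 8/11 = 8/33; summing to 68/99.
So P(bowl B | data) = (1/4) / (68/99) = 99/272.

0.364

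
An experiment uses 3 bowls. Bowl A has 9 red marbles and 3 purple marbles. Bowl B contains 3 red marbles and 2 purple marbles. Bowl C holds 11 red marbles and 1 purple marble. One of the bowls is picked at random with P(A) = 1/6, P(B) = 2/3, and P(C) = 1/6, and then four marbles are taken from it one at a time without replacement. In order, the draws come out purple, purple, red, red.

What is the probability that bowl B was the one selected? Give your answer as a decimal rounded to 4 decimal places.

0.9167

The likelihood of the observed sequence under each hypothesis: P(data | bowl A) = (3/12)(2/11)(9/10)(8/9) = 2/55; P(data | bowl B) = (2/5)(1/4)(3/3)(2/2) = 1/10; P(data | bowl C) = (1/12)(0/11) = 0.
Multiplying each by its prior: 1/6 · 2/55 = 1/165, 2/3 · 1/10 = 1/15, 1/6 · 0 = 0; these sum to 4/55.
Therefore the posterior P(bowl B | data) = (1/15) / (4/55) = 11/12.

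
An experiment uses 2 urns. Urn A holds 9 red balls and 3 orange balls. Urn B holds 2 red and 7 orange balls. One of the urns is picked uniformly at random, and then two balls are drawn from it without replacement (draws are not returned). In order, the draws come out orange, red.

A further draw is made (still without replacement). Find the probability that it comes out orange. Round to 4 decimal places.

0.5203

Under each hypothesis, the probability of the observed sequence is: P(data | urn A) = (3/12)(9/11) = 9/44; P(data | urn B) = (7/9)(2/8) = 7/36.
The prior-weighted likelihoods are 1/2 · 9/44 = 9/88, 1/2 · 7/36 = 7/72; with total 79/396.
Dividing through by the total gives posterior P(urn A | data) = 81/158, P(urn B | data) = 77/158.
Averaging over the posterior, P(orange next | data) = (1/5)(81/158) + (6/7)(77/158) = 411/790.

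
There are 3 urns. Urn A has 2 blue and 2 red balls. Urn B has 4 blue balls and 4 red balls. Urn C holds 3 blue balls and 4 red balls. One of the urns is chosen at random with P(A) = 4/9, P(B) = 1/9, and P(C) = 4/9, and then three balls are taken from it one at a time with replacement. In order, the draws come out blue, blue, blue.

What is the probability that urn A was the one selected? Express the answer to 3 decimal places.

0.532

The likelihood of the observed sequence under each hypothesis: P(data | urn A) = (2/4)(2/4)(2/4) = 0.125; P(data | urn B) = (4/8)(4/8)(4/8) = 0.125; P(data | urn C) = (3/7)(3/7)(3/7) = 0.078717.
The prior-weighted likelihoods are 4/9 · 0.125 = 0.055556, 1/9 · 0.125 = 0.013889, 4/9 · 0.078717 = 0.034985; these sum to 0.10443.
By Bayes' rule, P(urn A | data) = (0.055556) / (0.10443) = 0.53199.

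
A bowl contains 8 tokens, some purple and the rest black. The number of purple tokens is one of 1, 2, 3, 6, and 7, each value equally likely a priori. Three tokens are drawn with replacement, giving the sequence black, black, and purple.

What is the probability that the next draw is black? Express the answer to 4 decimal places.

0.6635

For each hypothesis, P(data | H) works out to: P(data | r = 1) = (7/8)(7/8)(1/8) = 0.095703; P(data | r = 2) = (6/8)(6/8)(2/8) = 0.14062; P(data | r = 3) = (5/8)(5/8)(3/8) = 0.14648; P(data | r = 6) = (2/8)(2/8)(6/8) = 0.046875; P(data | r = 7) = (1/8)(1/8)(7/8) = 0.013672.
Multiplying each by its prior: 1/5 · 0.095703 = 0.019141, 1/5 · 0.14062 = 0.028125, 1/5 · 0.14648 = 0.029297, 1/5 · 0.046875 = 0.009375, 1/5 · 0.013672 = 0.0027344; these sum to 0.088672.
Dividing through by the total gives posterior P(r = 1 | data) = 0.21586, P(r = 2 | data) = 0.31718, P(r = 3 | data) = 0.3304, P(r = 6 | data) = 0.10573, P(r = 7 | data) = 0.030837.
The predictive probability is P(black next | data) = (7/8)(0.21586) + (3/4)(0.31718) + (5/8)(0.3304) + (1/4)(0.10573) + (1/8)(0.030837) = 0.66355.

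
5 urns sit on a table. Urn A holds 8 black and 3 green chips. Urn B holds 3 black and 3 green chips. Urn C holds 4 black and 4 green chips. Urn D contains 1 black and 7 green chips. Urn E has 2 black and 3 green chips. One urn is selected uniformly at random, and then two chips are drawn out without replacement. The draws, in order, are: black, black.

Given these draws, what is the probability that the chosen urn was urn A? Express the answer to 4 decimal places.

Under each hypothesis, the probability of the observed sequence is: P(data | urn A) = (8/11)(7/10) = 0.50909; P(data | urn B) = (3/6)(2/5) = 0.2; P(data | urn C) = (4/8)(3/7) = 0.21429; P(data | urn D) = (1/8)(0/7) = 0; P(data | urn E) = (2/5)(1/4) = 0.1.
Multiplying each by its prior: 1/5 · 0.50909 = 0.10182, 1/5 · 0.2 = 0.04, 1/5 · 0.21429 = 0.042857, 1/5 · 0 = 0, 1/5 · 0.1 = 0.02; these sum to 0.20468.
So P(urn A | data) = (0.10182) / (0.20468) = 0.49746.

0.4975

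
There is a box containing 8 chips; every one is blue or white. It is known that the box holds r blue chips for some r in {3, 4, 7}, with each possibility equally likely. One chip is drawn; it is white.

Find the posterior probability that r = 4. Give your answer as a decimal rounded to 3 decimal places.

0.400

For each hypothesis, P(data | H) works out to: P(data | r = 3) = (5/8) = 5/8; P(data | r = 4) = (4/8) = 1/2; P(data | r = 7) = (1/8) = 1/8.
Multiplying each by its prior: 1/3 · 5/8 = 5/24, 1/3 · 1/2 = 1/6, 1/3 · 1/8 = 1/24; with total 5/12.
By Bayes' rule, P(r = 4 | data) = (1/6) / (5/12) = 2/5.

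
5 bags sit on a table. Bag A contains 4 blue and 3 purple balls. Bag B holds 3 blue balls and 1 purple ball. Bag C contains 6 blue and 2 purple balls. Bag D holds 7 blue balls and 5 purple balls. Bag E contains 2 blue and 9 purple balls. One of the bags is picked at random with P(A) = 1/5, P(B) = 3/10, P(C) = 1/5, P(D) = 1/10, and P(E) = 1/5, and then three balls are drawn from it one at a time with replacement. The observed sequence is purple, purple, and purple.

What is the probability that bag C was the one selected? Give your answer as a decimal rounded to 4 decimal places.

Compute the likelihood of the observed sequence for each case: P(data | bag A) = (3/7)(3/7)(3/7) = 0.078717; P(data | bag B) = (1/4)(1/4)(1/4) = 0.015625; P(data | bag C) = (2/8)(2/8)(2/8) = 0.015625; P(data | bag D) = (5/12)(5/12)(5/12) = 0.072338; P(data | bag E) = (9/11)(9/11)(9/11) = 0.54771.
The prior-weighted likelihoods are 1/5 · 0.078717 = 0.015743, 3/10 · 0.015625 = 0.0046875, 1/5 · 0.015625 = 0.003125, 1/10 · 0.072338 = 0.0072338, 1/5 · 0.54771 = 0.10954; summing to 0.14033.
Hence P(bag C | data) = (0.003125) / (0.14033) = 0.022269.

0.0223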